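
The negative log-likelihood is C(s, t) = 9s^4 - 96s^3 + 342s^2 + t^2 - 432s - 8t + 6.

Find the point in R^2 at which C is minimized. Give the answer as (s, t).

(1, 4)

C(s,t) separates as P(s) + Q(t) + 6, so its minimum is min P + min Q + 6.
P'(s) = 36(s - 4)(s - 3)(s - 1) vanishes at s ∈ {1, 3, 4}; Q'(t) = 2(t - 4) vanishes at t ∈ {4}.
Local minima of P (where P''>0): P(1)=-177, P(4)=-96. Local minima of Q: Q(4)=-16.
So the global minimum of C is P(1) + Q(4) + 6 = -177 − 16 + 6 = -187, attained at (1, 4).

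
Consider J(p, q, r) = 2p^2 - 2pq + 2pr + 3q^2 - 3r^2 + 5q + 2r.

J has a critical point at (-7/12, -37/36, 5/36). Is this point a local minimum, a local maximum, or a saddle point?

saddle point

The Hessian is constant: H = [[4, -2, 2], [-2, 6, 0], [2, 0, -6]].
Leading principal minors: Δ₁ = 4, Δ₂ = 20, Δ₃ = -144.
The minors fit neither the all-positive nor the alternating-sign pattern, so H is indefinite: a saddle point.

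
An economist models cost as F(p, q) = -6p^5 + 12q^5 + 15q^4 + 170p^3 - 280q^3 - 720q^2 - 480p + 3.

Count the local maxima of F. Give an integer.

F separates as a function of p plus a function of q, so ∇F=0 decouples.
∂F/∂p = -30(p - 4)(p - 1)(p + 1)(p + 4) = 0 at p ∈ {-4, -1, 1, 4}; ∂F/∂q = 60q(q - 4)(q + 2)(q + 3) = 0 at q ∈ {-3, -2, 0, 4}.
The Hessian is diagonal: diag(F_pp, F_qq). Second derivatives: F_pp(-4)=3600, F_pp(-1)=-900, F_pp(1)=900, F_pp(4)=-3600; F_qq(-3)=-1260, F_qq(-2)=720, F_qq(0)=-1440, F_qq(4)=10080.
Local maxima occur where both diagonal entries negative: (-1, -3), (-1, 0), (4, -3), (4, 0). Count: 4.

4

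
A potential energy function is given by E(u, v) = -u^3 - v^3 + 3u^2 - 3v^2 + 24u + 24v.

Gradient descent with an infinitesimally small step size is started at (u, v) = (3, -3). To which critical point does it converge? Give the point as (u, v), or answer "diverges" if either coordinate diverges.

E is separable, so gradient descent decouples: u follows -∂E/∂u, v follows -∂E/∂v.
∂E/∂u = -3(u - 4)(u + 2); at u=3 this is 15, so u decreases.
∂E/∂v = -3(v - 2)(v + 4); at v=-3 this is 15, so v decreases.
u converges to its nearest critical value -2 (a local min of the u-part); v converges to -4. The iterate converges to (-2, -4).

(-2, -4)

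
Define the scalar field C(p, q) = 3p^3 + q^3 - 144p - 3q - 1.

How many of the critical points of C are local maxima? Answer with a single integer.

C separates as a function of p plus a function of q, so ∇C=0 decouples.
∂C/∂p = 9(p - 4)(p + 4) = 0 at p ∈ {-4, 4}; ∂C/∂q = 3(q - 1)(q + 1) = 0 at q ∈ {-1, 1}.
The Hessian is diagonal: diag(C_pp, C_qq). Second derivatives: C_pp(-4)=-72, C_pp(4)=72; C_qq(-1)=-6, C_qq(1)=6.
Local maxima occur where both diagonal entries negative: (-4, -1). Count: 1.

1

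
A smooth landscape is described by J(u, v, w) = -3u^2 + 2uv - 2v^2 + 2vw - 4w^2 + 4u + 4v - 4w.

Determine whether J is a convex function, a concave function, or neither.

concave

J is quadratic, so its Hessian is the constant matrix H = [[-6, 2, 0], [2, -4, 2], [0, 2, -8]].
Leading principal minors: -6, 20, -136.
Signs alternate −, +, − ⇒ H ≺ 0 ⇒ concave.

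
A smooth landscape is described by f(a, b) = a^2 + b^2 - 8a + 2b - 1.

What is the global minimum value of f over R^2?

f(a,b) separates as P(a) + Q(b) − 1, so its minimum is min P + min Q − 1.
P'(a) = 2a - 8 vanishes at a ∈ {4}; Q'(b) = 2b + 2 vanishes at b ∈ {-1}.
Local minima of P (where P''>0): P(4)=-16. Local minima of Q: Q(-1)=-1.
So the global minimum of f is P(4) + Q(-1) − 1 = -16 − 1 − 1 = -18, attained at (4, -1).

-18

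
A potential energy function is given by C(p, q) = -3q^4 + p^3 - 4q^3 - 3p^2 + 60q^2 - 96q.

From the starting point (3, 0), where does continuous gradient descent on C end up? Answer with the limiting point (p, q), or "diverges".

C is separable, so gradient descent decouples: p follows -∂C/∂p, q follows -∂C/∂q.
∂C/∂p = 3p(p - 2); at p=3 this is 9, so p decreases.
∂C/∂q = -12(q - 2)(q - 1)(q + 4); at q=0 this is -96, so q increases.
p converges to its nearest critical value 2 (a local min of the p-part); q converges to 1. The iterate converges to (2, 1).

(2, 1)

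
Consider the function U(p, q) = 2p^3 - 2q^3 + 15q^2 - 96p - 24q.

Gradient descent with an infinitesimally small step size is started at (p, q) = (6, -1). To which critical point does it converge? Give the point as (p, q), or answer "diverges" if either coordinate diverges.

(4, 1)

U is separable, so gradient descent decouples: p follows -∂U/∂p, q follows -∂U/∂q.
∂U/∂p = 6(p - 4)(p + 4); at p=6 this is 120, so p decreases.
∂U/∂q = -6(q - 4)(q - 1); at q=-1 this is -60, so q increases.
p converges to its nearest critical value 4 (a local min of the p-part); q converges to 1. The iterate converges to (4, 1).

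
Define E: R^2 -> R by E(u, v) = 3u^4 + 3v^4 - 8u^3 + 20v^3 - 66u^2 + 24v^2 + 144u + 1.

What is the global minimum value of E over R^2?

-694

E(u,v) separates as P(u) + Q(v) + 1, so its minimum is min P + min Q + 1.
P'(u) = 12(u - 4)(u - 1)(u + 3) vanishes at u ∈ {-3, 1, 4}; Q'(v) = 12v(v + 1)(v + 4) vanishes at v ∈ {-4, -1, 0}.
Local minima of P (where P''>0): P(-3)=-567, P(4)=-224. Local minima of Q: Q(-4)=-128, Q(0)=0.
So the global minimum of E is P(-3) + Q(-4) + 1 = -567 − 128 + 1 = -694, attained at (-3, -4).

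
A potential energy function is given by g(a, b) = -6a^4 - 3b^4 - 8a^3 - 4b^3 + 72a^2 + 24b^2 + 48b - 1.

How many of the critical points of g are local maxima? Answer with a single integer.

4

g separates as a function of a plus a function of b, so ∇g=0 decouples.
∂g/∂a = -24a(a - 2)(a + 3) = 0 at a ∈ {-3, 0, 2}; ∂g/∂b = -12(b - 2)(b + 1)(b + 2) = 0 at b ∈ {-2, -1, 2}.
The Hessian is diagonal: diag(g_aa, g_bb). Second derivatives: g_aa(-3)=-360, g_aa(0)=144, g_aa(2)=-240; g_bb(-2)=-48, g_bb(-1)=36, g_bb(2)=-144.
Local maxima occur where both diagonal entries negative: (-3, -2), (-3, 2), (2, -2), (2, 2). Count: 4.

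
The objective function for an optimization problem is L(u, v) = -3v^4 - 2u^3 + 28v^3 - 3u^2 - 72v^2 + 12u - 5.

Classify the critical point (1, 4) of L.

The mixed partial ∂²L/∂u∂v is 0, so the Hessian at any point is diag(L_uu, L_vv) = diag(-6(2u + 1), 12(-3v^2 + 14v - 12)).
At (1, 4): H = diag(-18, -48).
Both eigenvalues are negative, so H is negative definite: a local maximum.

local maximum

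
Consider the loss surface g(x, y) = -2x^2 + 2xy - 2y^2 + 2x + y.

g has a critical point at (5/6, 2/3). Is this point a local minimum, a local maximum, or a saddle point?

local maximum

The Hessian of g is constant: H = [[-4, 2], [2, -4]].
det(H) = (-4)·(-4) − 2² = 12.
det(H) > 0 and tr(H) = -8 < 0, so H is negative definite and the point is a local maximum.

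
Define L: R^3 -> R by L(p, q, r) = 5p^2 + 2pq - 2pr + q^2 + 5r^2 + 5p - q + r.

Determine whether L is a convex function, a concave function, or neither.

L is quadratic, so its Hessian is the constant matrix H = [[10, 2, -2], [2, 2, 0], [-2, 0, 10]].
Leading principal minors: 10, 16, 152.
All positive ⇒ H ≻ 0 ⇒ convex.

convex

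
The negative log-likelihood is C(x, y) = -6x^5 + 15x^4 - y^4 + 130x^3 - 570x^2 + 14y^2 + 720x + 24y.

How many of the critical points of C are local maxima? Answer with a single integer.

4

C separates as a function of x plus a function of y, so ∇C=0 decouples.
∂C/∂x = -30(x - 3)(x - 2)(x - 1)(x + 4) = 0 at x ∈ {-4, 1, 2, 3}; ∂C/∂y = -4(y - 3)(y + 1)(y + 2) = 0 at y ∈ {-2, -1, 3}.
The Hessian is diagonal: diag(C_xx, C_yy). Second derivatives: C_xx(-4)=6300, C_xx(1)=-300, C_xx(2)=180, C_xx(3)=-420; C_yy(-2)=-20, C_yy(-1)=16, C_yy(3)=-80.
Local maxima occur where both diagonal entries negative: (1, -2), (1, 3), (3, -2), (3, 3). Count: 4.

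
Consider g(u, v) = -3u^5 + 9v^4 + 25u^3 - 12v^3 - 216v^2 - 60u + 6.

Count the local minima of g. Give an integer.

g separates as a function of u plus a function of v, so ∇g=0 decouples.
∂g/∂u = -15(u - 2)(u - 1)(u + 1)(u + 2) = 0 at u ∈ {-2, -1, 1, 2}; ∂g/∂v = 36v(v - 4)(v + 3) = 0 at v ∈ {-3, 0, 4}.
The Hessian is diagonal: diag(g_uu, g_vv). Second derivatives: g_uu(-2)=180, g_uu(-1)=-90, g_uu(1)=90, g_uu(2)=-180; g_vv(-3)=756, g_vv(0)=-432, g_vv(4)=1008.
Local minima occur where both diagonal entries positive: (-2, -3), (-2, 4), (1, -3), (1, 4). Count: 4.

4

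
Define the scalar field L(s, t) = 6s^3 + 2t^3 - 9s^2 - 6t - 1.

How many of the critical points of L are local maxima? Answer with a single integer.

1

L separates as a function of s plus a function of t, so ∇L=0 decouples.
∂L/∂s = 18s(s - 1) = 0 at s ∈ {0, 1}; ∂L/∂t = 6(t - 1)(t + 1) = 0 at t ∈ {-1, 1}.
The Hessian is diagonal: diag(L_ss, L_tt). Second derivatives: L_ss(0)=-18, L_ss(1)=18; L_tt(-1)=-12, L_tt(1)=12.
Local maxima occur where both diagonal entries negative: (0, -1). Count: 1.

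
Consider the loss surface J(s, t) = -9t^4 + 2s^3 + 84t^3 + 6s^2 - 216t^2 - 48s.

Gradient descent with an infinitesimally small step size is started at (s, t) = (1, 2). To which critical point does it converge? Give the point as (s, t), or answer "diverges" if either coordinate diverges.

(2, 3)

J is separable, so gradient descent decouples: s follows -∂J/∂s, t follows -∂J/∂t.
∂J/∂s = 6(s - 2)(s + 4); at s=1 this is -30, so s increases.
∂J/∂t = -36t(t - 4)(t - 3); at t=2 this is -144, so t increases.
s converges to its nearest critical value 2 (a local min of the s-part); t converges to 3. The iterate converges to (2, 3).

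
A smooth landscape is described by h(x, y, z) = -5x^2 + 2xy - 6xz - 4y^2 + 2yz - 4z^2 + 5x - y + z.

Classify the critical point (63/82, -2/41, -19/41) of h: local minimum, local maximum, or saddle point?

local maximum

The Hessian is constant: H = [[-10, 2, -6], [2, -8, 2], [-6, 2, -8]].
Leading principal minors: Δ₁ = -10, Δ₂ = 76, Δ₃ = -328.
The minors alternate sign starting negative (−, +, −), so H is negative definite: a local maximum.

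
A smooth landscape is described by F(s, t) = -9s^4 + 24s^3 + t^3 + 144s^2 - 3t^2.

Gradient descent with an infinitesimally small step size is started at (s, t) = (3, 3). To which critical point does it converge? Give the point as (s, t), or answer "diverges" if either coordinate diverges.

F is separable, so gradient descent decouples: s follows -∂F/∂s, t follows -∂F/∂t.
∂F/∂s = -36s(s - 4)(s + 2); at s=3 this is 540, so s decreases.
∂F/∂t = 3t(t - 2); at t=3 this is 9, so t decreases.
s converges to its nearest critical value 0 (a local min of the s-part); t converges to 2. The iterate converges to (0, 2).

(0, 2)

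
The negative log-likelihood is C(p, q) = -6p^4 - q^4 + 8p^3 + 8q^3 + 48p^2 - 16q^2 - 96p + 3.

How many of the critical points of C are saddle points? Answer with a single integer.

C separates as a function of p plus a function of q, so ∇C=0 decouples.
∂C/∂p = -24(p - 2)(p - 1)(p + 2) = 0 at p ∈ {-2, 1, 2}; ∂C/∂q = -4q(q - 4)(q - 2) = 0 at q ∈ {0, 2, 4}.
The Hessian is diagonal: diag(C_pp, C_qq). Second derivatives: C_pp(-2)=-288, C_pp(1)=72, C_pp(2)=-96; C_qq(0)=-32, C_qq(2)=16, C_qq(4)=-32.
Saddle points occur where the two diagonal entries have opposite signs: (-2, 2), (1, 0), (1, 4), (2, 2). Count: 4.

4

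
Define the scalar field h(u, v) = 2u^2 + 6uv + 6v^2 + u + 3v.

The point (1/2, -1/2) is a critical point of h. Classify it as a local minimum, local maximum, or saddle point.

The Hessian of h is constant: H = [[4, 6], [6, 12]].
det(H) = 4·12 − 6² = 12.
det(H) > 0 and tr(H) = 16 > 0, so H is positive definite and the point is a local minimum.

local minimum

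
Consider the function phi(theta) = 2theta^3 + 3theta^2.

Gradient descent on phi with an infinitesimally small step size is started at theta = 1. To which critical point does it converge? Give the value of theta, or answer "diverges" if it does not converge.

phi'(theta) = 6theta(theta + 1), so phi'(1) = 12.
Gradient descent moves in the -phi' direction, i.e. theta is decreasing.
The nearest critical point in that direction is theta = 0, where phi'' = 6 > 0 (a local minimum). The iterate converges there.

0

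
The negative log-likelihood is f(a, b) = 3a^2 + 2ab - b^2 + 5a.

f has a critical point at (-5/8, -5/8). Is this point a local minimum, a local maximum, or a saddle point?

The Hessian of f is constant: H = [[6, 2], [2, -2]].
det(H) = 6·(-2) − 2² = -16.
Since det(H) < 0, H is indefinite and the critical point is a saddle point.

saddle point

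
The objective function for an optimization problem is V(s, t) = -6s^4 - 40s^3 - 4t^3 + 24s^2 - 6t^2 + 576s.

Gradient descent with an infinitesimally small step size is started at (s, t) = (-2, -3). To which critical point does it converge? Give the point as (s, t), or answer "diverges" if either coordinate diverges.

V is separable, so gradient descent decouples: s follows -∂V/∂s, t follows -∂V/∂t.
∂V/∂s = -24(s - 2)(s + 3)(s + 4); at s=-2 this is 192, so s decreases.
∂V/∂t = -12t(t + 1); at t=-3 this is -72, so t increases.
s converges to its nearest critical value -3 (a local min of the s-part); t converges to -1. The iterate converges to (-3, -1).

(-3, -1)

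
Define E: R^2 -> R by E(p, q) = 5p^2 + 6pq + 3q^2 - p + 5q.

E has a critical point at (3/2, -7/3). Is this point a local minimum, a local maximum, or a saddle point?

The Hessian of E is constant: H = [[10, 6], [6, 6]].
det(H) = 10·6 − 6² = 24.
det(H) > 0 and tr(H) = 16 > 0, so H is positive definite and the point is a local minimum.

local minimum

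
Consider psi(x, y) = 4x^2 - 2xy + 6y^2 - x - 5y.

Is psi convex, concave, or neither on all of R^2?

psi is quadratic, so its Hessian is the constant matrix H = [[8, -2], [-2, 12]].
det(H) = 92, tr(H) = 20.
det(H) > 0 and tr(H) > 0, so H is positive definite everywhere: convex.

convex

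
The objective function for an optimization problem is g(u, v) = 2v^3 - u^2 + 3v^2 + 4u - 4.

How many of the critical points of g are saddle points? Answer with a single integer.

1

g separates as a function of u plus a function of v, so ∇g=0 decouples.
∂g/∂u = -2(u - 2) = 0 at u ∈ {2}; ∂g/∂v = 6v(v + 1) = 0 at v ∈ {-1, 0}.
The Hessian is diagonal: diag(g_uu, g_vv). Second derivatives: g_uu(2)=-2; g_vv(-1)=-6, g_vv(0)=6.
Saddle points occur where the two diagonal entries have opposite signs: (2, 0). Count: 1.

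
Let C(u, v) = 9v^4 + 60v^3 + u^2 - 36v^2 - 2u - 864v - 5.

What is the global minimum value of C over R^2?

-1254

C(u,v) separates as P(u) + Q(v) − 5, so its minimum is min P + min Q − 5.
P'(u) = 2u - 2 vanishes at u ∈ {1}; Q'(v) = 36(v - 2)(v + 3)(v + 4) vanishes at v ∈ {-4, -3, 2}.
Local minima of P (where P''>0): P(1)=-1. Local minima of Q: Q(-4)=1344, Q(2)=-1248.
So the global minimum of C is P(1) + Q(2) − 5 = -1 − 1248 − 5 = -1254, attained at (1, 2).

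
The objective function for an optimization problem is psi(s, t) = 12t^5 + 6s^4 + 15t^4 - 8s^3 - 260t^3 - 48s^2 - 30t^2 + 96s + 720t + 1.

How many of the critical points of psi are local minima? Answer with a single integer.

4

psi separates as a function of s plus a function of t, so ∇psi=0 decouples.
∂psi/∂s = 24(s - 2)(s - 1)(s + 2) = 0 at s ∈ {-2, 1, 2}; ∂psi/∂t = 60(t - 3)(t - 1)(t + 1)(t + 4) = 0 at t ∈ {-4, -1, 1, 3}.
The Hessian is diagonal: diag(psi_ss, psi_tt). Second derivatives: psi_ss(-2)=288, psi_ss(1)=-72, psi_ss(2)=96; psi_tt(-4)=-6300, psi_tt(-1)=1440, psi_tt(1)=-1200, psi_tt(3)=3360.
Local minima occur where both diagonal entries positive: (-2, -1), (-2, 3), (2, -1), (2, 3). Count: 4.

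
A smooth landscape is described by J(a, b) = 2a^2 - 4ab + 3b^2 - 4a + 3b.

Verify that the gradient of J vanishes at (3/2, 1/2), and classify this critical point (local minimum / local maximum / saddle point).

∇J = (4a - 4b - 4, -4a + 6b + 3); substituting (3/2, 1/2) gives ∇J = (0, 0), so (3/2, 1/2) is indeed a critical point.
The Hessian of J is constant: H = [[4, -4], [-4, 6]].
det(H) = 4·6 − (-4)² = 8.
det(H) > 0 and tr(H) = 10 > 0, so H is positive definite and the point is a local minimum.

local minimum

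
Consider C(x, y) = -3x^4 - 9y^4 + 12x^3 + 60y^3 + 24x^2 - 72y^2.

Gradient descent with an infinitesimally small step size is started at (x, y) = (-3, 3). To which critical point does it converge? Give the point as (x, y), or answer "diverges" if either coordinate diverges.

diverges

C is separable, so gradient descent decouples: x follows -∂C/∂x, y follows -∂C/∂y.
∂C/∂x = -12x(x - 4)(x + 1); at x=-3 this is 504, so x decreases.
∂C/∂y = -36y(y - 4)(y - 1); at y=3 this is 216, so y decreases.
The x-coordinate has no critical point in that direction and runs off to infinity.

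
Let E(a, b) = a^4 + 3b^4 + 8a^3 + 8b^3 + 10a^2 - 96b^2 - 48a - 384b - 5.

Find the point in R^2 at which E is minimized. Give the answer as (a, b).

E(a,b) separates as P(a) + Q(b) − 5, so its minimum is min P + min Q − 5.
P'(a) = 4(a - 1)(a + 3)(a + 4) vanishes at a ∈ {-4, -3, 1}; Q'(b) = 12(b - 4)(b + 2)(b + 4) vanishes at b ∈ {-4, -2, 4}.
Local minima of P (where P''>0): P(-4)=96, P(1)=-29. Local minima of Q: Q(-4)=256, Q(4)=-1792.
So the global minimum of E is P(1) + Q(4) − 5 = -29 − 1792 − 5 = -1826, attained at (1, 4).

(1, 4)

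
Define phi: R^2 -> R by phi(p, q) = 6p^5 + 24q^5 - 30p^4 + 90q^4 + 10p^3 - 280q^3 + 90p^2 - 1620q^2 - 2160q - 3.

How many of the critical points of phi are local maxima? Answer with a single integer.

phi separates as a function of p plus a function of q, so ∇phi=0 decouples.
∂phi/∂p = 30p(p - 3)(p - 2)(p + 1) = 0 at p ∈ {-1, 0, 2, 3}; ∂phi/∂q = 120(q - 3)(q + 1)(q + 2)(q + 3) = 0 at q ∈ {-3, -2, -1, 3}.
The Hessian is diagonal: diag(phi_pp, phi_qq). Second derivatives: phi_pp(-1)=-360, phi_pp(0)=180, phi_pp(2)=-180, phi_pp(3)=360; phi_qq(-3)=-1440, phi_qq(-2)=600, phi_qq(-1)=-960, phi_qq(3)=14400.
Local maxima occur where both diagonal entries negative: (-1, -3), (-1, -1), (2, -3), (2, -1). Count: 4.

4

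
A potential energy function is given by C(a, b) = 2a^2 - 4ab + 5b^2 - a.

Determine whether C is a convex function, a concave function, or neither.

C is quadratic, so its Hessian is the constant matrix H = [[4, -4], [-4, 10]].
det(H) = 24, tr(H) = 14.
det(H) > 0 and tr(H) > 0, so H is positive definite everywhere: convex.

convex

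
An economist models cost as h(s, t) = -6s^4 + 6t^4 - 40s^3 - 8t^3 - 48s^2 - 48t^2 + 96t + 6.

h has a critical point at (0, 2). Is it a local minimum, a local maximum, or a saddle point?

saddle point

The mixed partial ∂²h/∂s∂t is 0, so the Hessian at any point is diag(h_ss, h_tt) = diag(-24(3s^2 + 10s + 4), 24(3t^2 - 2t - 4)).
At (0, 2): H = diag(-96, 96).
The eigenvalues have opposite signs, so H is indefinite: a saddle point.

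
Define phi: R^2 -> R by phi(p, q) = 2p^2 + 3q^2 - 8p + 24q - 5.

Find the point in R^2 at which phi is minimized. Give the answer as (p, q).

(2, -4)

phi(p,q) separates as A(p) + B(q) − 5, so its minimum is min A + min B − 5.
A'(p) = 4p - 8 vanishes at p ∈ {2}; B'(q) = 6q + 24 vanishes at q ∈ {-4}.
Local minima of A (where A''>0): A(2)=-8. Local minima of B: B(-4)=-48.
So the global minimum of phi is A(2) + B(-4) − 5 = -8 − 48 − 5 = -61, attained at (2, -4).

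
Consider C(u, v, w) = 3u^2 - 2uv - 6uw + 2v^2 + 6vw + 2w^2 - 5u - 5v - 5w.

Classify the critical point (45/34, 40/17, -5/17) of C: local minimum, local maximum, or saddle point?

saddle point

The Hessian is constant: H = [[6, -2, -6], [-2, 4, 6], [-6, 6, 4]].
Leading principal minors: Δ₁ = 6, Δ₂ = 20, Δ₃ = -136.
The minors fit neither the all-positive nor the alternating-sign pattern, so H is indefinite: a saddle point.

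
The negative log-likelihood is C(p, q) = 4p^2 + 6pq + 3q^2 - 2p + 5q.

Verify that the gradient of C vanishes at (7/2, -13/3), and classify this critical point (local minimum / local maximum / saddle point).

local minimum

∇C = (8p + 6q - 2, 6p + 6q + 5); substituting (7/2, -13/3) gives ∇C = (0, 0), so (7/2, -13/3) is indeed a critical point.
The Hessian of C is constant: H = [[8, 6], [6, 6]].
det(H) = 8·6 − 6² = 12.
det(H) > 0 and tr(H) = 14 > 0, so H is positive definite and the point is a local minimum.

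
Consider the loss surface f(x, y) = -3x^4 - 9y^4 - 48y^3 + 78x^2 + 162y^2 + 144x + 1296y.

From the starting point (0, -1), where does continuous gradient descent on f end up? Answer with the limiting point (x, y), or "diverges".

(-1, -3)

f is separable, so gradient descent decouples: x follows -∂f/∂x, y follows -∂f/∂y.
∂f/∂x = -12(x - 4)(x + 1)(x + 3); at x=0 this is 144, so x decreases.
∂f/∂y = -36(y - 3)(y + 3)(y + 4); at y=-1 this is 864, so y decreases.
x converges to its nearest critical value -1 (a local min of the x-part); y converges to -3. The iterate converges to (-1, -3).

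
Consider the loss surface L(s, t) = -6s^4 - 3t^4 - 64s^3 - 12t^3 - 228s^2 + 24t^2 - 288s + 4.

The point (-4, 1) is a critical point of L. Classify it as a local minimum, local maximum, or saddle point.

local maximum

The mixed partial ∂²L/∂s∂t is 0, so the Hessian at any point is diag(L_ss, L_tt) = diag(-24(3s^2 + 16s + 19), 12(-3t^2 - 6t + 4)).
At (-4, 1): H = diag(-72, -60).
Both eigenvalues are negative, so H is negative definite: a local maximum.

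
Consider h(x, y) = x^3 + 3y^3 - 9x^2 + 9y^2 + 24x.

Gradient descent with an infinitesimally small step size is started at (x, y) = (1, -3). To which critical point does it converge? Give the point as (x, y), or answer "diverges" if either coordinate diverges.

h is separable, so gradient descent decouples: x follows -∂h/∂x, y follows -∂h/∂y.
∂h/∂x = 3(x - 4)(x - 2); at x=1 this is 9, so x decreases.
∂h/∂y = 9y(y + 2); at y=-3 this is 27, so y decreases.
The x-coordinate has no critical point in that direction and runs off to infinity.

diverges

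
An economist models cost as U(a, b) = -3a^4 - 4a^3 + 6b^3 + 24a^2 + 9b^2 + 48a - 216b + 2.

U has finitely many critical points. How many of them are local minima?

U separates as a function of a plus a function of b, so ∇U=0 decouples.
∂U/∂a = -12(a - 2)(a + 1)(a + 2) = 0 at a ∈ {-2, -1, 2}; ∂U/∂b = 18(b - 3)(b + 4) = 0 at b ∈ {-4, 3}.
The Hessian is diagonal: diag(U_aa, U_bb). Second derivatives: U_aa(-2)=-48, U_aa(-1)=36, U_aa(2)=-144; U_bb(-4)=-126, U_bb(3)=126.
Local minima occur where both diagonal entries positive: (-1, 3). Count: 1.

1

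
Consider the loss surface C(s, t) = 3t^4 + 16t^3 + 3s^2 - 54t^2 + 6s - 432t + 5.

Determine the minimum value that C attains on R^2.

C(s,t) separates as P(s) + Q(t) + 5, so its minimum is min P + min Q + 5.
P'(s) = 6s + 6 vanishes at s ∈ {-1}; Q'(t) = 12(t - 3)(t + 3)(t + 4) vanishes at t ∈ {-4, -3, 3}.
Local minima of P (where P''>0): P(-1)=-3. Local minima of Q: Q(-4)=608, Q(3)=-1107.
So the global minimum of C is P(-1) + Q(3) + 5 = -3 − 1107 + 5 = -1105, attained at (-1, 3).

-1105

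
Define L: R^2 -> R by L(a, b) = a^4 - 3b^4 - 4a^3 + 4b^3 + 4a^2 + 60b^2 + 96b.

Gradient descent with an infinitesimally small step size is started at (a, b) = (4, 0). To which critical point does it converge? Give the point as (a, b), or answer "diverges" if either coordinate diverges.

(2, -1)

L is separable, so gradient descent decouples: a follows -∂L/∂a, b follows -∂L/∂b.
∂L/∂a = 4a(a - 2)(a - 1); at a=4 this is 96, so a decreases.
∂L/∂b = -12(b - 4)(b + 1)(b + 2); at b=0 this is 96, so b decreases.
a converges to its nearest critical value 2 (a local min of the a-part); b converges to -1. The iterate converges to (2, -1).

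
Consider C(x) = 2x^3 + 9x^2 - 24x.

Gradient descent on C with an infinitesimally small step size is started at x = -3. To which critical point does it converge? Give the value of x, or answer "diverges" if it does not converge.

1

C'(x) = 6(x - 1)(x + 4), so C'(-3) = -24.
Gradient descent moves in the -C' direction, i.e. x is increasing.
The nearest critical point in that direction is x = 1, where C'' = 30 > 0 (a local minimum). The iterate converges there.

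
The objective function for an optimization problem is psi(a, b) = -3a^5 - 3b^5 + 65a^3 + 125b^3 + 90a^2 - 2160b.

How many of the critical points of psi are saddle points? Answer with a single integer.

psi separates as a function of a plus a function of b, so ∇psi=0 decouples.
∂psi/∂a = -15a(a - 4)(a + 1)(a + 3) = 0 at a ∈ {-3, -1, 0, 4}; ∂psi/∂b = -15(b - 4)(b - 3)(b + 3)(b + 4) = 0 at b ∈ {-4, -3, 3, 4}.
The Hessian is diagonal: diag(psi_aa, psi_bb). Second derivatives: psi_aa(-3)=630, psi_aa(-1)=-150, psi_aa(0)=180, psi_aa(4)=-2100; psi_bb(-4)=840, psi_bb(-3)=-630, psi_bb(3)=630, psi_bb(4)=-840.
Saddle points occur where the two diagonal entries have opposite signs: (-3, -3), (-3, 4), (-1, -4), (-1, 3), (0, -3), (0, 4), (4, -4), (4, 3). Count: 8.

8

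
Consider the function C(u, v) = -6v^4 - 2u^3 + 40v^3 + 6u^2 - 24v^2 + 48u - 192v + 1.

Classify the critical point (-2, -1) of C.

saddle point

The mixed partial ∂²C/∂u∂v is 0, so the Hessian at any point is diag(C_uu, C_vv) = diag(12(-u + 1), 24(-3v^2 + 10v - 2)).
At (-2, -1): H = diag(36, -360).
The eigenvalues have opposite signs, so H is indefinite: a saddle point.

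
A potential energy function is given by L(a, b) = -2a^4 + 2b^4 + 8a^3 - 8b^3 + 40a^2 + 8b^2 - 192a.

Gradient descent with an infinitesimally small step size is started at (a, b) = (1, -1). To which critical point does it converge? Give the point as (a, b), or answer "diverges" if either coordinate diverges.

L is separable, so gradient descent decouples: a follows -∂L/∂a, b follows -∂L/∂b.
∂L/∂a = -8(a - 4)(a - 2)(a + 3); at a=1 this is -96, so a increases.
∂L/∂b = 8b(b - 2)(b - 1); at b=-1 this is -48, so b increases.
a converges to its nearest critical value 2 (a local min of the a-part); b converges to 0. The iterate converges to (2, 0).

(2, 0)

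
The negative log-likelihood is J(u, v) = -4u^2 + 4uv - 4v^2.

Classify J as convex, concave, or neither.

J is quadratic, so its Hessian is the constant matrix H = [[-8, 4], [4, -8]].
det(H) = 48, tr(H) = -16.
det(H) > 0 and tr(H) < 0, so H is negative definite everywhere: concave.

concave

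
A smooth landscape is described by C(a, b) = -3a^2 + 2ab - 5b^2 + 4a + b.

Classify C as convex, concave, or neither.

C is quadratic, so its Hessian is the constant matrix H = [[-6, 2], [2, -10]].
det(H) = 56, tr(H) = -16.
det(H) > 0 and tr(H) < 0, so H is negative definite everywhere: concave.

concave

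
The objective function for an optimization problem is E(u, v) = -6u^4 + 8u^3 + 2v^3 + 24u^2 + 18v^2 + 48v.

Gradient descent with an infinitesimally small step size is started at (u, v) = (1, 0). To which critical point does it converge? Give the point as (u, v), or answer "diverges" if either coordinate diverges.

E is separable, so gradient descent decouples: u follows -∂E/∂u, v follows -∂E/∂v.
∂E/∂u = -24u(u - 2)(u + 1); at u=1 this is 48, so u decreases.
∂E/∂v = 6(v + 2)(v + 4); at v=0 this is 48, so v decreases.
u converges to its nearest critical value 0 (a local min of the u-part); v converges to -2. The iterate converges to (0, -2).

(0, -2)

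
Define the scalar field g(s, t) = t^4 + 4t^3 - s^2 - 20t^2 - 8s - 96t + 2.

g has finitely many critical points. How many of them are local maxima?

1

g separates as a function of s plus a function of t, so ∇g=0 decouples.
∂g/∂s = -2(s + 4) = 0 at s ∈ {-4}; ∂g/∂t = 4(t - 3)(t + 2)(t + 4) = 0 at t ∈ {-4, -2, 3}.
The Hessian is diagonal: diag(g_ss, g_tt). Second derivatives: g_ss(-4)=-2; g_tt(-4)=56, g_tt(-2)=-40, g_tt(3)=140.
Local maxima occur where both diagonal entries negative: (-4, -2). Count: 1.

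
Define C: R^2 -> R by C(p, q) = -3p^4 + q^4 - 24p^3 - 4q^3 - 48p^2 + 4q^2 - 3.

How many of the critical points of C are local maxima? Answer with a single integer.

2

C separates as a function of p plus a function of q, so ∇C=0 decouples.
∂C/∂p = -12p(p + 2)(p + 4) = 0 at p ∈ {-4, -2, 0}; ∂C/∂q = 4q(q - 2)(q - 1) = 0 at q ∈ {0, 1, 2}.
The Hessian is diagonal: diag(C_pp, C_qq). Second derivatives: C_pp(-4)=-96, C_pp(-2)=48, C_pp(0)=-96; C_qq(0)=8, C_qq(1)=-4, C_qq(2)=8.
Local maxima occur where both diagonal entries negative: (-4, 1), (0, 1). Count: 2.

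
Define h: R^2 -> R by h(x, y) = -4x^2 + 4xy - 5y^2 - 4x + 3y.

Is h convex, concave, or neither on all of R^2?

concave

h is quadratic, so its Hessian is the constant matrix H = [[-8, 4], [4, -10]].
det(H) = 64, tr(H) = -18.
det(H) > 0 and tr(H) < 0, so H is negative definite everywhere: concave.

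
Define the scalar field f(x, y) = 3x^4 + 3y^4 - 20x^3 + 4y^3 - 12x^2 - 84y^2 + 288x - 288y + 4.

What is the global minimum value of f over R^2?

f(x,y) separates as P(x) + Q(y) + 4, so its minimum is min P + min Q + 4.
P'(x) = 12(x - 4)(x - 3)(x + 2) vanishes at x ∈ {-2, 3, 4}; Q'(y) = 12(y - 4)(y + 2)(y + 3) vanishes at y ∈ {-3, -2, 4}.
Local minima of P (where P''>0): P(-2)=-416, P(4)=448. Local minima of Q: Q(-3)=243, Q(4)=-1472.
So the global minimum of f is P(-2) + Q(4) + 4 = -416 − 1472 + 4 = -1884, attained at (-2, 4).

-1884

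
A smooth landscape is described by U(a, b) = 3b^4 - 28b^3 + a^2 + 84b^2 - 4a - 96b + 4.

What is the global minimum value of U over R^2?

-64

U(a,b) separates as P(a) + Q(b) + 4, so its minimum is min P + min Q + 4.
P'(a) = 2a - 4 vanishes at a ∈ {2}; Q'(b) = 12(b - 4)(b - 2)(b - 1) vanishes at b ∈ {1, 2, 4}.
Local minima of P (where P''>0): P(2)=-4. Local minima of Q: Q(1)=-37, Q(4)=-64.
So the global minimum of U is P(2) + Q(4) + 4 = -4 − 64 + 4 = -64, attained at (2, 4).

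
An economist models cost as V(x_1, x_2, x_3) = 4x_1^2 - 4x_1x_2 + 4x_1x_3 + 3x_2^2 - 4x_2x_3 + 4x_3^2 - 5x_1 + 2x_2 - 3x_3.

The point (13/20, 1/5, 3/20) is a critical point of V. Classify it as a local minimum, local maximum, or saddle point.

local minimum

The Hessian is constant: H = [[8, -4, 4], [-4, 6, -4], [4, -4, 8]].
Leading principal minors: Δ₁ = 8, Δ₂ = 32, Δ₃ = 160.
All leading minors are positive, so H is positive definite: a local minimum.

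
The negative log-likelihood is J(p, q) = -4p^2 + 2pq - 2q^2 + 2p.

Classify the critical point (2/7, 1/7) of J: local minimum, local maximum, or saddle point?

The Hessian of J is constant: H = [[-8, 2], [2, -4]].
det(H) = (-8)·(-4) − 2² = 28.
det(H) > 0 and tr(H) = -12 < 0, so H is negative definite and the point is a local maximum.

local maximum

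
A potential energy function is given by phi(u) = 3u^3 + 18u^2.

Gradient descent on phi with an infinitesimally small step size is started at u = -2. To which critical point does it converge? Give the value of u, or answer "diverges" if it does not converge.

0

phi'(u) = 9u(u + 4), so phi'(-2) = -36.
Gradient descent moves in the -phi' direction, i.e. u is increasing.
The nearest critical point in that direction is u = 0, where phi'' = 36 > 0 (a local minimum). The iterate converges there.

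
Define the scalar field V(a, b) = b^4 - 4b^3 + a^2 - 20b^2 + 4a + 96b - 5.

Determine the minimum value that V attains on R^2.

V(a,b) separates as P(a) + Q(b) − 5, so its minimum is min P + min Q − 5.
P'(a) = 2a + 4 vanishes at a ∈ {-2}; Q'(b) = 4(b - 4)(b - 2)(b + 3) vanishes at b ∈ {-3, 2, 4}.
Local minima of P (where P''>0): P(-2)=-4. Local minima of Q: Q(-3)=-279, Q(4)=64.
So the global minimum of V is P(-2) + Q(-3) − 5 = -4 − 279 − 5 = -288, attained at (-2, -3).

-288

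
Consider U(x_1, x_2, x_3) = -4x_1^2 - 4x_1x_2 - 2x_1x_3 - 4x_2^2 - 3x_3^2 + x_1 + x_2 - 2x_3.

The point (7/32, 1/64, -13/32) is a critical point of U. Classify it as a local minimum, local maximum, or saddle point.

The Hessian is constant: H = [[-8, -4, -2], [-4, -8, 0], [-2, 0, -6]].
Leading principal minors: Δ₁ = -8, Δ₂ = 48, Δ₃ = -256.
The minors alternate sign starting negative (−, +, −), so H is negative definite: a local maximum.

local maximum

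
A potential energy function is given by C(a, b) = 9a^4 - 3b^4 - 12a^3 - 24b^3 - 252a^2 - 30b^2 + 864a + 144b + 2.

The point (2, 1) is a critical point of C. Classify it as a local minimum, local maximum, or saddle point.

local maximum

The mixed partial ∂²C/∂a∂b is 0, so the Hessian at any point is diag(C_aa, C_bb) = diag(36(3a^2 - 2a - 14), -12(3b^2 + 12b + 5)).
At (2, 1): H = diag(-216, -240).
Both eigenvalues are negative, so H is negative definite: a local maximum.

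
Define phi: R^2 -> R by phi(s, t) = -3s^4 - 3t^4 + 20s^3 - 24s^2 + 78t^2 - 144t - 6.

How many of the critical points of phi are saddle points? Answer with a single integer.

phi separates as a function of s plus a function of t, so ∇phi=0 decouples.
∂phi/∂s = -12s(s - 4)(s - 1) = 0 at s ∈ {0, 1, 4}; ∂phi/∂t = -12(t - 3)(t - 1)(t + 4) = 0 at t ∈ {-4, 1, 3}.
The Hessian is diagonal: diag(phi_ss, phi_tt). Second derivatives: phi_ss(0)=-48, phi_ss(1)=36, phi_ss(4)=-144; phi_tt(-4)=-420, phi_tt(1)=120, phi_tt(3)=-168.
Saddle points occur where the two diagonal entries have opposite signs: (0, 1), (1, -4), (1, 3), (4, 1). Count: 4.

4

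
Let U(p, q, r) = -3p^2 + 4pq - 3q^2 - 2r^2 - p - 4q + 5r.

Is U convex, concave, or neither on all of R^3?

U is quadratic, so its Hessian is the constant matrix H = [[-6, 4, 0], [4, -6, 0], [0, 0, -4]].
Leading principal minors: -6, 20, -80.
Signs alternate −, +, − ⇒ H ≺ 0 ⇒ concave.

concave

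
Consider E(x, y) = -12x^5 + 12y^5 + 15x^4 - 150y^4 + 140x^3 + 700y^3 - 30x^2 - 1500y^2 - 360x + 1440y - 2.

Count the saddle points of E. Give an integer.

E separates as a function of x plus a function of y, so ∇E=0 decouples.
∂E/∂x = -60(x - 3)(x - 1)(x + 1)(x + 2) = 0 at x ∈ {-2, -1, 1, 3}; ∂E/∂y = 60(y - 4)(y - 3)(y - 2)(y - 1) = 0 at y ∈ {1, 2, 3, 4}.
The Hessian is diagonal: diag(E_xx, E_yy). Second derivatives: E_xx(-2)=900, E_xx(-1)=-480, E_xx(1)=720, E_xx(3)=-2400; E_yy(1)=-360, E_yy(2)=120, E_yy(3)=-120, E_yy(4)=360.
Saddle points occur where the two diagonal entries have opposite signs: (-2, 1), (-2, 3), (-1, 2), (-1, 4), (1, 1), (1, 3), (3, 2), (3, 4). Count: 8.

8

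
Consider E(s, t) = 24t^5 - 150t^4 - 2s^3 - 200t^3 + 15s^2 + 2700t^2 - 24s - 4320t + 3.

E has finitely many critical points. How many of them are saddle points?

4

E separates as a function of s plus a function of t, so ∇E=0 decouples.
∂E/∂s = -6(s - 4)(s - 1) = 0 at s ∈ {1, 4}; ∂E/∂t = 120(t - 4)(t - 3)(t - 1)(t + 3) = 0 at t ∈ {-3, 1, 3, 4}.
The Hessian is diagonal: diag(E_ss, E_tt). Second derivatives: E_ss(1)=18, E_ss(4)=-18; E_tt(-3)=-20160, E_tt(1)=2880, E_tt(3)=-1440, E_tt(4)=2520.
Saddle points occur where the two diagonal entries have opposite signs: (1, -3), (1, 3), (4, 1), (4, 4). Count: 4.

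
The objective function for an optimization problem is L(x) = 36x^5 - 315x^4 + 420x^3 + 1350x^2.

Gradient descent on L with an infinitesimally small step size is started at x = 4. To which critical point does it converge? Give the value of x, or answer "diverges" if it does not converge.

L'(x) = 180x(x - 5)(x - 3)(x + 1), so L'(4) = -3600.
Gradient descent moves in the -L' direction, i.e. x is increasing.
The nearest critical point in that direction is x = 5, where L'' = 10800 > 0 (a local minimum). The iterate converges there.

5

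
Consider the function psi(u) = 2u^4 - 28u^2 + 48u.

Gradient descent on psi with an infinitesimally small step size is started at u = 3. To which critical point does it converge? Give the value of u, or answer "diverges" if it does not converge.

2

psi'(u) = 8(u - 2)(u - 1)(u + 3), so psi'(3) = 96.
Gradient descent moves in the -psi' direction, i.e. u is decreasing.
The nearest critical point in that direction is u = 2, where psi'' = 40 > 0 (a local minimum). The iterate converges there.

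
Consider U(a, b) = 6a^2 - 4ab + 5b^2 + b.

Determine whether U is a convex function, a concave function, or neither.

convex

U is quadratic, so its Hessian is the constant matrix H = [[12, -4], [-4, 10]].
det(H) = 104, tr(H) = 22.
det(H) > 0 and tr(H) > 0, so H is positive definite everywhere: convex.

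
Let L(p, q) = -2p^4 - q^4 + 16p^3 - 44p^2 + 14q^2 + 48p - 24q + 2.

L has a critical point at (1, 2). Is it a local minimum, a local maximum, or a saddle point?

The mixed partial ∂²L/∂p∂q is 0, so the Hessian at any point is diag(L_pp, L_qq) = diag(8(-3p^2 + 12p - 11), 4(-3q^2 + 7)).
At (1, 2): H = diag(-16, -20).
Both eigenvalues are negative, so H is negative definite: a local maximum.

local maximum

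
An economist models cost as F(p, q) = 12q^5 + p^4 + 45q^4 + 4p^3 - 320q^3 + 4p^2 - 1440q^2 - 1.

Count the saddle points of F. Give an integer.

6

F separates as a function of p plus a function of q, so ∇F=0 decouples.
∂F/∂p = 4p(p + 1)(p + 2) = 0 at p ∈ {-2, -1, 0}; ∂F/∂q = 60q(q - 4)(q + 3)(q + 4) = 0 at q ∈ {-4, -3, 0, 4}.
The Hessian is diagonal: diag(F_pp, F_qq). Second derivatives: F_pp(-2)=8, F_pp(-1)=-4, F_pp(0)=8; F_qq(-4)=-1920, F_qq(-3)=1260, F_qq(0)=-2880, F_qq(4)=13440.
Saddle points occur where the two diagonal entries have opposite signs: (-2, -4), (-2, 0), (-1, -3), (-1, 4), (0, -4), (0, 0). Count: 6.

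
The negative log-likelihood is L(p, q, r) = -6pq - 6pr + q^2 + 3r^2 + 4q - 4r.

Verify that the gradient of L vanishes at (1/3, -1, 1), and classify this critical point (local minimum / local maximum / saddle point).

∇L = (-6q - 6r, -6p + 2q + 4, -6p + 6r - 4); substituting (1/3, -1, 1) gives ∇L = (0, 0, 0), so (1/3, -1, 1) is indeed a critical point.
The Hessian is constant: H = [[0, -6, -6], [-6, 2, 0], [-6, 0, 6]].
Leading principal minors: Δ₁ = 0, Δ₂ = -36, Δ₃ = -288.
The minors fit neither the all-positive nor the alternating-sign pattern, so H is indefinite: a saddle point.

saddle point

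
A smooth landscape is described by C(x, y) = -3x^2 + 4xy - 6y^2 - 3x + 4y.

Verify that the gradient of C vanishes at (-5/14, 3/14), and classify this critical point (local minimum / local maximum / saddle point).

∇C = (-6x + 4y - 3, 4x - 12y + 4); substituting (-5/14, 3/14) gives ∇C = (0, 0), so (-5/14, 3/14) is indeed a critical point.
The Hessian of C is constant: H = [[-6, 4], [4, -12]].
det(H) = (-6)·(-12) − 4² = 56.
det(H) > 0 and tr(H) = -18 < 0, so H is negative definite and the point is a local maximum.

local maximum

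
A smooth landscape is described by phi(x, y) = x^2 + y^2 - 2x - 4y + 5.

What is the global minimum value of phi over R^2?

phi(x,y) separates as P(x) + Q(y) + 5, so its minimum is min P + min Q + 5.
P'(x) = 2x - 2 vanishes at x ∈ {1}; Q'(y) = 2y - 4 vanishes at y ∈ {2}.
Local minima of P (where P''>0): P(1)=-1. Local minima of Q: Q(2)=-4.
So the global minimum of phi is P(1) + Q(2) + 5 = -1 − 4 + 5 = 0, attained at (1, 2).

0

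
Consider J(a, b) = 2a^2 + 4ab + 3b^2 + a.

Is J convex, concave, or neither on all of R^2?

J is quadratic, so its Hessian is the constant matrix H = [[4, 4], [4, 6]].
det(H) = 8, tr(H) = 10.
det(H) > 0 and tr(H) > 0, so H is positive definite everywhere: convex.

convex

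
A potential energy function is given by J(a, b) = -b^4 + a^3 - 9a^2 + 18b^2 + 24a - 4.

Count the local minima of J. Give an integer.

1

J separates as a function of a plus a function of b, so ∇J=0 decouples.
∂J/∂a = 3(a - 4)(a - 2) = 0 at a ∈ {2, 4}; ∂J/∂b = -4b(b - 3)(b + 3) = 0 at b ∈ {-3, 0, 3}.
The Hessian is diagonal: diag(J_aa, J_bb). Second derivatives: J_aa(2)=-6, J_aa(4)=6; J_bb(-3)=-72, J_bb(0)=36, J_bb(3)=-72.
Local minima occur where both diagonal entries positive: (4, 0). Count: 1.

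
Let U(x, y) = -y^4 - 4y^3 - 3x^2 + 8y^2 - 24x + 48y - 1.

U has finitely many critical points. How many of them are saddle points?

U separates as a function of x plus a function of y, so ∇U=0 decouples.
∂U/∂x = -6(x + 4) = 0 at x ∈ {-4}; ∂U/∂y = -4(y - 2)(y + 2)(y + 3) = 0 at y ∈ {-3, -2, 2}.
The Hessian is diagonal: diag(U_xx, U_yy). Second derivatives: U_xx(-4)=-6; U_yy(-3)=-20, U_yy(-2)=16, U_yy(2)=-80.
Saddle points occur where the two diagonal entries have opposite signs: (-4, -2). Count: 1.

1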